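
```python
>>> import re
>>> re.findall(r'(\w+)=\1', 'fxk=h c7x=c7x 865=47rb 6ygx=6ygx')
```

['c7x', '6ygx']

The backreference `\1` re-matches whatever the first group consumed, character for character.
With a single group, `findall` returns only what that group captured — 2 items.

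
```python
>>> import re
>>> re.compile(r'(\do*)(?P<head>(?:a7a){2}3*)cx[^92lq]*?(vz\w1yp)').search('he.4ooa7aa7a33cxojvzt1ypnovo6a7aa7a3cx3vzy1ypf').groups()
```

('4oo', 'a7aa7a33', 'vzt1yp')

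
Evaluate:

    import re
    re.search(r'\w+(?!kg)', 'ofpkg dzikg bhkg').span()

(0, 5)

The negative lookaround is zero-width — it rules out positions where the adjacent text would match, without consuming anything.
`re.search` tries every starting position until one works.
The match spans [0:5] → 'ofpkg'.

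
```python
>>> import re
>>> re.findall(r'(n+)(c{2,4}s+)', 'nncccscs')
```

This matches one or more of a literal 'n' (captured); then 2 to 4 of a literal 'c', then one or more of a literal 's' (captured).
Scanning left to right: at [0:6] match 'nncccs', groups = ('nn', 'cccs').
`findall` packs the 2 group values into a tuple for every match.

[('nn', 'cccs')]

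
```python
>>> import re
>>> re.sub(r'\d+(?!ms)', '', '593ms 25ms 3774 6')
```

'3ms 5ms  '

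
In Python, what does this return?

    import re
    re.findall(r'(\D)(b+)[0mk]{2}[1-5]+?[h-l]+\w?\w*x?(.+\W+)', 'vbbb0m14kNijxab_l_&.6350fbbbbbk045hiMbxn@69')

Pattern: a non-digit (captured); then one or more of a literal 'b' (captured); then exactly 2 of one of [0mk], then one or more of a character in [1-5] (lazy), then one or more of a character in [h-l]; then optionally a word character, then zero or more of a word character, then optionally a literal 'x'; then one or more of any character, then one or more of a non-word character (captured).
Scanning left to right: at [0:41] match 'vbbb0m14kNijxab_l_&.6350fbbbbbk045hiMbxn@', groups = ('v', 'bbb', '&.6350fbbbbbk045hiMbxn@').
3 groups means the one result is a tuple of 3 captured strings — 1 here.

[('v', 'bbb', '&.6350fbbbbbk045hiMbxn@')]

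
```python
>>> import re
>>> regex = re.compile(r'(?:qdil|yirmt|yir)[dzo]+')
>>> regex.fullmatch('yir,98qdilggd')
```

None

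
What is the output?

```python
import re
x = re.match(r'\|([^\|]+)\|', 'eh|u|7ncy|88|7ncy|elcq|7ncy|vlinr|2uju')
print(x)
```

None

`re.match` won't scan ahead — the pattern has to work from the very first character.
Here position 0 doesn't satisfy it, so the call returns None.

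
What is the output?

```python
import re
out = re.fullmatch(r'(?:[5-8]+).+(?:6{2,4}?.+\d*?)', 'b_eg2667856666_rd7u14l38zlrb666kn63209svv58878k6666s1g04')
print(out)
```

For `fullmatch`, every character of the input must be accounted for by the pattern.
Here the string isn't matched end-to-end, so the call returns None.

None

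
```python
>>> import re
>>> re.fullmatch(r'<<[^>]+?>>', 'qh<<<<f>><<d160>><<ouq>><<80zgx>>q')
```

For `fullmatch`, every character of the input must be accounted for by the pattern.
Here the pattern can't cover the whole string, so the call returns None.

None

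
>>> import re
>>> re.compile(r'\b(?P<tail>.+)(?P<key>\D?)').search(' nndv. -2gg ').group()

'nndv. -2gg '

The match spans [1:12] → 'nndv. -2gg '.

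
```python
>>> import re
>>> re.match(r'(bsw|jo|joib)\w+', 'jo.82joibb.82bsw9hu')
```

None

`re.match` won't scan ahead — the pattern has to work from the very first character.
Here the pattern fails at index 0, so the call returns None.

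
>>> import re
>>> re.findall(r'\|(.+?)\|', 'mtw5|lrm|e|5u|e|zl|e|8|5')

['lrm', '5u', 'zl', '8']

Because the quantifier is non-greedy, it stops expanding at the earliest point where the rest of the pattern can succeed.
Scanning left to right: at [4:9] match '|lrm|', group 1 = 'lrm'; at [10:14] match '|5u|', group 1 = '5u'; at [15:19] match '|zl|', group 1 = 'zl'; at [20:23] match '|8|', group 1 = '8'.
Because there's exactly one group, `findall` drops the full match and keeps group 1 from each hit.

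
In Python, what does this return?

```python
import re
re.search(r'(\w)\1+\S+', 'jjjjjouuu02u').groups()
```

('j',)

The match spans [0:12] → 'jjjjjouuu02u'.
Captured: group 1 = 'j'.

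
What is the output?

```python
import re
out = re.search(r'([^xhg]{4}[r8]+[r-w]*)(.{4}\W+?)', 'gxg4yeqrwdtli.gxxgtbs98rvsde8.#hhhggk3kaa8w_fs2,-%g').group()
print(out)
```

The pattern matches exactly 4 of any character except [xhg], then one or more of one of [r8], then zero or more of a character in [r-w] (captured); then exactly 4 of any character, then one or more of a non-word character (lazy) (captured).
`re.search` scans for the first position where the pattern succeeds.
The match spans [3:14] → '4yeqrwdtli.'.
Captured: group 1 = '4yeqrw', group 2 = 'dtli.'.

4yeqrwdtli.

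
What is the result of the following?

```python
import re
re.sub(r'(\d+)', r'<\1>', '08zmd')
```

Pattern: one or more of a digit (captured).
Matches: at [0:2] → '08'.
`\1` in the replacement pulls in group 1's text for each match.

'<08>zmd'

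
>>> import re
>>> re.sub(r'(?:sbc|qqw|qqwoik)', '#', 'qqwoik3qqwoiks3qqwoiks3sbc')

Alternation isn't longest-match — the leftmost alternative that fits at this position is chosen.
Matches: at [0:3] → 'qqw'; at [7:10] → 'qqw'; at [15:18] → 'qqw'; at [23:26] → 'sbc'.
Each match is replaced by '#'.

'#oik3#oiks3#oiks3#'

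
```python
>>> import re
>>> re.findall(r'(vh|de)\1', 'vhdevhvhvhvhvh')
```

After group 1 captures some text, `\1` only succeeds where that same text appears again.
Walking the string: at [4:8] match 'vhvh', group 1 = 'vh'; at [8:12] match 'vhvh', group 1 = 'vh'.
Because there's exactly one group, `findall` drops the full match and keeps group 1 from each hit.

['vh', 'vh']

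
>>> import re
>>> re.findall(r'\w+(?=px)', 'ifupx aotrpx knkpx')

['ifu', 'aotr', 'knk']

Lookahead/lookbehind check context without consuming it, so the matched span excludes the asserted characters.
Scanning left to right: at [0:3] → 'ifu'; at [6:10] → 'aotr'; at [13:16] → 'knk'.
`findall` yields the raw match text (3 of them) because the pattern has no groups.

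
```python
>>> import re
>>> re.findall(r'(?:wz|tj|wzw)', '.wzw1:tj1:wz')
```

Alternation isn't longest-match — the leftmost alternative that fits at this position is chosen.
Matches: at [1:3] → 'wz'; at [6:8] → 'tj'; at [10:12] → 'wz'.
No capturing groups, so `findall` returns the 3 full match strings.

['wz', 'tj', 'wz']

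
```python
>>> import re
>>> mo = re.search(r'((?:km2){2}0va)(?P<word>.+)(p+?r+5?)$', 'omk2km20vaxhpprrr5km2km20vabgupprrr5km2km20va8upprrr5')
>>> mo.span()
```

(18, 53)

This matches the literal 'km2' repeated 2 times, then the literal '0va' (captured); then one or more of any character (captured as 'word'); then one or more of the literal 'p' (lazy), then one or more of the literal 'r', then optionally the literal '5' (captured); then anchored at the end.
The match spans [18:53] → 'km2km20vabgupprrr5km2km20va8upprrr5'.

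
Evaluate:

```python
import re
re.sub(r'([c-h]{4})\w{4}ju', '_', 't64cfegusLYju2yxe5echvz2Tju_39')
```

't64_2yxe5echvz2Tju_39'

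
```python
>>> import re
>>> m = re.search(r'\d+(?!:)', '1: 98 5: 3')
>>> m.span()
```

(3, 5)

The negative lookahead/lookbehind blocks any match where the forbidden context is present.
Unlike `match`, `search` isn't anchored — it looks for the pattern anywhere in the string.
The match spans [3:5] → '98'.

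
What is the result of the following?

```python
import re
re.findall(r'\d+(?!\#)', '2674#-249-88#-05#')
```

['267', '249', '8', '0']

The negative lookaround is zero-width — it rules out positions where the adjacent text would match, without consuming anything.
Walking the string: at [0:3] → '267'; at [6:9] → '249'; at [10:11] → '8'; at [14:15] → '0'.
`findall` yields the raw match text (4 of them) because the pattern has no groups.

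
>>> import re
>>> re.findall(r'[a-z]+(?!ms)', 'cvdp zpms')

['cvdp', 'zpms']

Because the assertion is negative and zero-width, positions next to the forbidden text are skipped.
Walking the string: at [0:4] → 'cvdp'; at [5:9] → 'zpms'.
No capturing groups, so `findall` returns the 2 full match strings.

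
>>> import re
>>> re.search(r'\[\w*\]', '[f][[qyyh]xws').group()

The match spans [0:3] → '[f]'.

'[f]'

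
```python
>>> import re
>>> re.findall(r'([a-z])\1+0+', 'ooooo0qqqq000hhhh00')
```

The backreference `\1` re-matches whatever the first group consumed, character for character.
`findall` collects group 1 from each match (3 total).

['o', 'q', 'h']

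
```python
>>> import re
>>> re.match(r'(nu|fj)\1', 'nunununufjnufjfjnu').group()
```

A backreference is literal: `\1` must see the identical characters the first group matched.
`match` is anchored at position 0; if the pattern doesn't fit there, it returns None.
The match spans [0:4] → 'nunu'.
Captured: group 1 = 'nu'.

'nunu'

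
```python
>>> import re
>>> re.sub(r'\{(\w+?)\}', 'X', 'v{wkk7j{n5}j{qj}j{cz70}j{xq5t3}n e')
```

Each match is replaced by 'X'.

'v{wkk7jXjXjXjXn e'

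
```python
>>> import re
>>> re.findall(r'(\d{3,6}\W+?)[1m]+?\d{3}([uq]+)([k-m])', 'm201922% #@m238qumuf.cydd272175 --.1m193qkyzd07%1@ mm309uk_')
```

[('201922% #@', 'qu', 'm'), ('272175 --.', 'q', 'k')]

Pattern: 3 to 6 of a digit, then one or more of a non-word character (lazy) (captured); then one or more of one of [1m] (lazy), then exactly 3 of a digit; then one or more of one of [uq] (captured); then a character in [k-m] (captured).
Walking the string: at [1:18] match '201922% #@m238qum', groups = ('201922% #@', 'qu', 'm'); at [25:42] match '272175 --.1m193qk', groups = ('272175 --.', 'q', 'k').
With 3 capturing groups, `findall` returns a 3-tuple per match.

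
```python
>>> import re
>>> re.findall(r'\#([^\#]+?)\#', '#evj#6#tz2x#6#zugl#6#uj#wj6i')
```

['evj', 'tz2x', 'zugl', 'uj']

Walking the string: at [0:5] match '#evj#', group 1 = 'evj'; at [6:12] match '#tz2x#', group 1 = 'tz2x'; at [13:19] match '#zugl#', group 1 = 'zugl'; at [20:24] match '#uj#', group 1 = 'uj'.
One capturing group, so `findall` returns just the captured substring from each match — 4 in all.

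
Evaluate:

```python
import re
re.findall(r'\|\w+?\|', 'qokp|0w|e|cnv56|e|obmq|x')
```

['|0w|', '|cnv56|', '|obmq|']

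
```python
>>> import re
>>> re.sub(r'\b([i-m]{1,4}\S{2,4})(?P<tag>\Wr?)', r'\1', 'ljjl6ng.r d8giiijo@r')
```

'ljjl6ng d8giiijo@r'

Pattern: a word boundary (`\b`, zero-width); then 1 to 4 of a character in [i-m], then 2 to 4 of a non-whitespace character (captured); then a non-word character, then optionally the literal 'r' (captured as 'tag').
Matches: at [0:9] → 'ljjl6ng.r'.
Each match is replaced using the text its own group 1 captured.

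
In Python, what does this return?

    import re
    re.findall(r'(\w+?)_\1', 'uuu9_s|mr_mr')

['mr']

A backreference is literal: `\1` must see the identical characters the first group matched.
With a single group, `findall` returns only what that group captured — 1 item.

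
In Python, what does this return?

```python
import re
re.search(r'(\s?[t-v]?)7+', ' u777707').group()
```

The pattern matches optionally whitespace, then optionally a character in [t-v] (captured); then one or more of a literal '7'.
Unlike `match`, `search` isn't anchored — it looks for the pattern anywhere in the string.
The match spans [0:6] → ' u7777'.
Captured: group 1 = ' u'.

' u7777'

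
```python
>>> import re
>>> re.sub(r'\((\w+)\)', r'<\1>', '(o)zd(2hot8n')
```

The replacement refers to a captured group, so each match is rewritten using its own captured text.

'<o>zd(2hot8n'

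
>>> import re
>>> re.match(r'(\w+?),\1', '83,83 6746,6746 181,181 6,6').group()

`match` is anchored at position 0; if the pattern doesn't fit there, it returns None.
The match spans [0:5] → '83,83'.

'83,83'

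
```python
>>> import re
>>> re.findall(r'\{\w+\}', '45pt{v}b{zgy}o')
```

['{v}', '{zgy}']

Since nothing is captured, `findall` lists the 2 matched substrings directly.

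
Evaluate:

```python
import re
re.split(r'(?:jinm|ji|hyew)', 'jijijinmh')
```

Alternation tries branches left to right and keeps the first one that lets the overall match succeed at that position.
Matches to split on: at [0:2] → 'ji'; at [2:4] → 'ji'; at [4:8] → 'jinm'.
Each match becomes a cut point; 4 segments remain.

['', '', '', 'h']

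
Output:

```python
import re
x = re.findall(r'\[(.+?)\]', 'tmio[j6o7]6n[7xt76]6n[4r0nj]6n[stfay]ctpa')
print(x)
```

`findall` collects group 1 from each match (4 total).

['j6o7', '7xt76', '4r0nj', 'stfay']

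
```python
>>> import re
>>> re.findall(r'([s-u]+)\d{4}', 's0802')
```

['s']

This matches one or more of a character in [s-u] (captured); then exactly 4 of a digit.
Because there's exactly one group, `findall` drops the full match and keeps group 1 from the one hit.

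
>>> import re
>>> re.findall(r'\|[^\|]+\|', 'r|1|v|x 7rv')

With no groups in the pattern, `findall` gives back each whole match — 1 here.

['|1|']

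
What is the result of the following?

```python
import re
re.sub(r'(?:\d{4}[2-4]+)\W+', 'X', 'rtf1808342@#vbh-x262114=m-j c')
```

Pattern: exactly 4 of a digit, then one or more of a character in [2-4] (non-capturing group); then one or more of a non-word character.
Matches: at [3:12] → '1808342@#'; at [18:24] → '62114='.
Each match is replaced by 'X'.

'rtfXvbh-x2Xm-j c'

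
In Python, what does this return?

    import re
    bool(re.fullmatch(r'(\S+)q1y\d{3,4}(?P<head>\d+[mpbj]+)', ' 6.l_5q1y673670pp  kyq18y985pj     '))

False

This matches one or more of a non-whitespace character (captured); then the literal 'q1y', then 3 to 4 of a digit; then one or more of a digit, then one or more of one of [mpbj] (captured as 'head').
`fullmatch` succeeds only if the pattern covers the string from start to end.
Here there's no way to consume every character, so the call returns None, and `bool(None)` is False.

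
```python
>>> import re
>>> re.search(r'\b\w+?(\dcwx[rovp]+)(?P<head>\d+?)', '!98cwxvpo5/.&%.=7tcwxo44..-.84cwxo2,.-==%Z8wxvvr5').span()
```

(1, 10)

This matches a word boundary (`\b`, zero-width); then one or more of a word character (lazy); then a digit, then the literal 'cwx', then one or more of one of [rovp] (captured); then one or more of a digit (lazy) (captured as 'head').
`re.search` tries every starting position until one works.
The match spans [1:10] → '98cwxvpo5'.
Captured: group 1 = '8cwxvpo', group 2 = '5'.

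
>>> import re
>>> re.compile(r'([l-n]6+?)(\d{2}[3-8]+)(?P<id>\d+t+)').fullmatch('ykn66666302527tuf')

`fullmatch` succeeds only if the pattern covers the string from start to end.
Here the pattern can't cover the whole string, so the call returns None.

None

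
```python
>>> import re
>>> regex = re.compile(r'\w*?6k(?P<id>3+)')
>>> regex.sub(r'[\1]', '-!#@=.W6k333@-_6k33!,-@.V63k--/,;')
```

'-!#@=.[333]@-[33]!,-@.V63k--/,;'

This matches zero or more of a word character (lazy), then the literal '6k'; then one or more of a literal '3' (captured as 'id').
Matches: at [6:12] → 'W6k333'; at [14:19] → '_6k33'.
`\1` in the replacement pulls in group 1's text for each match.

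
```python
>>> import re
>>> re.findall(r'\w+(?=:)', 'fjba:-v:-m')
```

['fjba', 'v']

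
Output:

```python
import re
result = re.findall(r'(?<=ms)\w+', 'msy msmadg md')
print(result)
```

['y', 'madg']

The `(?=…)`/`(?<=…)` assertion just peeks at neighbouring text; it doesn't advance the match position.
With no groups in the pattern, `findall` gives back each whole match — 2 here.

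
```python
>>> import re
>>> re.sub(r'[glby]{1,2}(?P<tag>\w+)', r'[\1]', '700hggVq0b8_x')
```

'700h[Vq0b8_x]'

Pattern: 1 to 2 of one of [glby]; then one or more of a word character (captured as 'tag').
Matches: at [4:13] → 'ggVq0b8_x'.
`\1` in the replacement pulls in group 1's text for each match.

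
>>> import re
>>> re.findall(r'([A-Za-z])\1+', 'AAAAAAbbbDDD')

['A', 'b', 'D']

`\1` is not a pattern — it's the concrete string captured by group 1, re-applied verbatim.
Scanning left to right: at [0:6] match 'AAAAAA', group 1 = 'A'; at [6:9] match 'bbb', group 1 = 'b'; at [9:12] match 'DDD', group 1 = 'D'.
One capturing group, so `findall` returns just the captured substring from each match — 3 in all.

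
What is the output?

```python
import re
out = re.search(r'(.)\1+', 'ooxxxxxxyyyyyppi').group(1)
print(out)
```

o

`\1` is not a pattern — it's the concrete string captured by group 1, re-applied verbatim.
`search` walks the string left to right and returns the first match it finds.
The match spans [0:2] → 'oo'.
Captured: group 1 = 'o'.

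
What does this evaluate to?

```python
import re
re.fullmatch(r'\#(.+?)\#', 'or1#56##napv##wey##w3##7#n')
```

`re.fullmatch` is like wrapping the pattern in `^…$` (in single-line mode).
Here the string isn't matched end-to-end, so the call returns None.

None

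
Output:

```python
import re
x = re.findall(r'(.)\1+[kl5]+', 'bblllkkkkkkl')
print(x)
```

['b']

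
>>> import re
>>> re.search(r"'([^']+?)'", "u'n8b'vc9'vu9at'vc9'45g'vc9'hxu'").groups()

`re.search` tries every starting position until one works.
The match spans [1:6] → "'n8b'".
Captured: group 1 = 'n8b'.

('n8b',)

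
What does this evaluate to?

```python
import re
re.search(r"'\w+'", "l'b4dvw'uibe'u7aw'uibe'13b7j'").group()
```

"'b4dvw'"

`search` walks the string left to right and returns the first match it finds.
The match spans [1:8] → "'b4dvw'".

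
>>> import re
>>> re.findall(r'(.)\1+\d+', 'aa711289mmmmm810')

After group 1 captures some text, `\1` only succeeds where that same text appears again.
Because there's exactly one group, `findall` drops the full match and keeps group 1 from each hit.

['a', 'm']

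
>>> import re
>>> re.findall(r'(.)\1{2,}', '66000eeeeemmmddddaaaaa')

The backreference `\1` re-matches whatever the first group consumed, character for character.
`findall` collects group 1 from each match (5 total).

['0', 'e', 'm', 'd', 'a']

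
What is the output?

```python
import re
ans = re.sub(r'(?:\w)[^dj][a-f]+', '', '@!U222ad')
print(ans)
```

@!U2

This matches a word character (non-capturing group); then any character except [dj], then one or more of a character in [a-f].
Matches: at [4:8] → '22ad'.
Each match is replaced by ''.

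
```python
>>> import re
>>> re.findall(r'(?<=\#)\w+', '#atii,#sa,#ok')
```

The `(?=…)`/`(?<=…)` assertion just peeks at neighbouring text; it doesn't advance the match position.
Since nothing is captured, `findall` lists the 3 matched substrings directly.

['atii', 'sa', 'ok']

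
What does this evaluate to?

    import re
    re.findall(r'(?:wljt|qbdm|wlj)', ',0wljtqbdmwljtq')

['wljt', 'qbdm', 'wljt']

Alternation isn't longest-match — the leftmost alternative that fits at this position is chosen.
Walking the string: at [2:6] → 'wljt'; at [6:10] → 'qbdm'; at [10:14] → 'wljt'.
No capturing groups, so `findall` returns the 3 full match strings.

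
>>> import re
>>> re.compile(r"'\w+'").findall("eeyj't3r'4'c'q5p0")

Scanning left to right: at [4:9] → "'t3r'"; at [10:13] → "'c'".
`findall` yields the raw match text (2 of them) because the pattern has no groups.

["'t3r'", "'c'"]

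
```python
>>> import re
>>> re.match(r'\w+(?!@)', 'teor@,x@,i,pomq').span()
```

`(?!…)`/`(?<!…)` only lets a position through if the neighbouring text does NOT match; no characters are consumed.
`re.match` won't scan ahead — the pattern has to work from the very first character.
The match spans [0:3] → 'teo'.

(0, 3)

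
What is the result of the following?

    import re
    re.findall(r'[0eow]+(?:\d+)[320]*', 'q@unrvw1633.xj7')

This matches one or more of one of [0eow]; then one or more of a digit (non-capturing group); then zero or more of one of [320].
Matches: at [6:11] → 'w1633'.
`findall` yields the raw match text (1 of them) because the pattern has no groups.

['w1633']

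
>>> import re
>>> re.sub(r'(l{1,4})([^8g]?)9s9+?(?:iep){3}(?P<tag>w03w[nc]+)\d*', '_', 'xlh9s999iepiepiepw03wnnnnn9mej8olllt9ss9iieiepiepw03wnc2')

'x_mej8olllt9ss9iieiepiepw03wnc2'

`sub` substitutes '_' at each match site.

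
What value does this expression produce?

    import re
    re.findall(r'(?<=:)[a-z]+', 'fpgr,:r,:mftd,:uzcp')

Because the assertion is zero-width, the text it checks is not consumed and won't appear in the result.
No capturing groups, so `findall` returns the 3 full match strings.

['r', 'mftd', 'uzcp']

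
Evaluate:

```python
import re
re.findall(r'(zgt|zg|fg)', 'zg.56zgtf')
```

['zg', 'zgt']

Branches in `(...|...)` are attempted left-to-right; the first branch that allows the whole pattern to succeed is taken.
`findall` collects group 1 from each match (2 total).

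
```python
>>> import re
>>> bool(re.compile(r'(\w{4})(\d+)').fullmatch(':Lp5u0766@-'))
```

False

The pattern matches exactly 4 of a word character (captured); then one or more of a digit (captured).
`fullmatch` succeeds only if the pattern covers the string from start to end.
Here the string isn't matched end-to-end, so the call returns None, and `bool(None)` is False.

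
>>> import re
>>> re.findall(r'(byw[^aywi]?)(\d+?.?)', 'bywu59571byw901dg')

The `?` after the quantifier makes it lazy — it takes as little as possible before letting the rest of the pattern try.
2 groups means each result is a tuple of 2 captured strings — 2 here.

[('bywu', '59'), ('byw9', '01')]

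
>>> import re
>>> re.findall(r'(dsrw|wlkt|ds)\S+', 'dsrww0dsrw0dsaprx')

['dsrw']

`|` is ordered: at each position the engine commits to the first alternative that works.
With a single group, `findall` returns only what that group captured — 1 item.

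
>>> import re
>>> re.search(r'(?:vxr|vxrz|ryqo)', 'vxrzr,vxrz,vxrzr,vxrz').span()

Branches in `(...|...)` are attempted left-to-right; the first branch that allows the whole pattern to succeed is taken.
The match spans [0:3] → 'vxr'.

(0, 3)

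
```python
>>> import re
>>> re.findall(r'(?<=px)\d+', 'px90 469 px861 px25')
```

The positive lookaround only admits positions where the adjacent text matches; those characters stay outside the span.
`findall` yields the raw match text (3 of them) because the pattern has no groups.

['90', '861', '25']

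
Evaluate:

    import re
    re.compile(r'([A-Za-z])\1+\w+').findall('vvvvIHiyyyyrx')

`\1` is not a pattern — it's the concrete string captured by group 1, re-applied verbatim.
`findall` collects group 1 from the one match (1 total).

['v']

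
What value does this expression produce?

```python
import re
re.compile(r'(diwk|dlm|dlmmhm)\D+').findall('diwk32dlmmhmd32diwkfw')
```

['dlm', 'diwk']

Branches in `(...|...)` are attempted left-to-right; the first branch that allows the whole pattern to succeed is taken.
Because there's exactly one group, `findall` drops the full match and keeps group 1 from each hit.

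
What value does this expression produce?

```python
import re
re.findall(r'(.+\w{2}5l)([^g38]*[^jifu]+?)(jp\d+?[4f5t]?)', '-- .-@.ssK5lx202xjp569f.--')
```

[('-- .-@.ssK5l', 'x202x', 'jp5')]

Lazy quantifiers expand one character at a time until the remainder of the pattern can match.
Multiple groups make `findall` return tuples — one 3-tuple for the one match.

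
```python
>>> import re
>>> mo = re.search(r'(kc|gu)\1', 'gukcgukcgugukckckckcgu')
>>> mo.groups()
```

The match spans [8:12] → 'gugu'.
Captured: group 1 = 'gu'.

('gu',)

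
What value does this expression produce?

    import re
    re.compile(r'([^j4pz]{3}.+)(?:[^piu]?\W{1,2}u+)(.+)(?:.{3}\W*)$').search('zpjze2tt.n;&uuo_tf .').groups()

('e2tt.n;', 'o_t')

The match spans [4:20] → 'e2tt.n;&uuo_tf .'.
Captured: group 1 = 'e2tt.n;', group 2 = 'o_t'.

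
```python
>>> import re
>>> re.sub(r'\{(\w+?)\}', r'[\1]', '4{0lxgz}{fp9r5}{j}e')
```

'4[0lxgz][fp9r5][j]e'

Each match is replaced using the text its own group 1 captured.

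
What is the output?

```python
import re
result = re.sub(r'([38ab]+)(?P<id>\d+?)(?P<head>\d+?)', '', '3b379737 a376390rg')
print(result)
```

The pattern matches one or more of one of [38ab] (captured); then one or more of a digit (lazy) (captured as 'id'); then one or more of a digit (lazy) (captured as 'head').
Matches: at [0:5] → '3b379'; at [9:13] → 'a376'; at [13:16] → '390'.
`sub` substitutes '' at each match site.

737 rg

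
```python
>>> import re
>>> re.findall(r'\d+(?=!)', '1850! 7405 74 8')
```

['1850']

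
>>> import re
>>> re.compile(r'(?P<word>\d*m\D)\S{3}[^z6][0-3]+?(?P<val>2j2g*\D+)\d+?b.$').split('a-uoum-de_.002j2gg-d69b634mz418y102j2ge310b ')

This matches zero or more of a digit, then the literal 'm', then a non-digit (captured as 'word'); then exactly 3 of a non-whitespace character, then any character except [z6], then one or more of a character in [0-3] (lazy); then the literal '2j2', then zero or more of a literal 'g', then one or more of a non-digit (captured as 'val'); then one or more of a digit (lazy), then the literal 'b', then any character; then anchored at the end.
Because the pattern has a capturing group, `split` also inserts each captured text between the pieces.

['a-uoum-de_.002j2gg-d69b', '634mz', '2j2ge', '']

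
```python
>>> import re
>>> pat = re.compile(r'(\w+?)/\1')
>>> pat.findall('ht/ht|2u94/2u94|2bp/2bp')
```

`\1` is not a pattern — it's the concrete string captured by group 1, re-applied verbatim.
With a single group, `findall` returns only what that group captured — 3 items.

['ht', '2u94', '2bp']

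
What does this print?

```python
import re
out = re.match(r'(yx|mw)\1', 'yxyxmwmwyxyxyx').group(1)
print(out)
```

A backreference is literal: `\1` must see the identical characters the first group matched.
`match` is anchored at position 0; if the pattern doesn't fit there, it returns None.
The match spans [0:4] → 'yxyx'.
Captured: group 1 = 'yx'.

yx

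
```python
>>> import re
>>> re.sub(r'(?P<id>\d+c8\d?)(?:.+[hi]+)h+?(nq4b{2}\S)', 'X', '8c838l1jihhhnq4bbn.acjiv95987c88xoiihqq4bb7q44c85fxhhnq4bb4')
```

'X'

Every occurrence is swapped for 'X'.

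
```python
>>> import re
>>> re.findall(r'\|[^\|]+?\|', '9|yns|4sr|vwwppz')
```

Since nothing is captured, `findall` lists the 1 matched substring directly.

['|yns|']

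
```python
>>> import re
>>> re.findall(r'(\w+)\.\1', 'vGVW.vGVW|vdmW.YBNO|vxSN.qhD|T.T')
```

The backreference `\1` re-matches whatever the first group consumed, character for character.
One capturing group, so `findall` returns just the captured substring from each match — 2 in all.

['vGVW', 'T']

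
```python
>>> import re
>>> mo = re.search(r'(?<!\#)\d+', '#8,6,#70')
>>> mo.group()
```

'6'

The negative lookahead/lookbehind blocks any match where the forbidden context is present.
`search` walks the string left to right and returns the first match it finds.
The match spans [3:4] → '6'.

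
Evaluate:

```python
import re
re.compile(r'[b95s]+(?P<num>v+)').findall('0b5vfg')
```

['v']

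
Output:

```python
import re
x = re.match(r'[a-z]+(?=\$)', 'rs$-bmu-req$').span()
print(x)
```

The lookaround is zero-width — it requires the adjacent text to match without consuming it, so the asserted text isn't part of the match.
With `match`, the pattern is implicitly anchored at the beginning.
The match spans [0:2] → 'rs'.

(0, 2)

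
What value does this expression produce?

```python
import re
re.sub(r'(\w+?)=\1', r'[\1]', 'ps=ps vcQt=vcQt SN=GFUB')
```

'[ps] [vcQt] SN=GFUB'

A backreference is literal: `\1` must see the identical characters the first group matched.
Matches: at [0:5] → 'ps=ps'; at [6:15] → 'vcQt=vcQt'.
Each match is replaced using the text its own group 1 captured.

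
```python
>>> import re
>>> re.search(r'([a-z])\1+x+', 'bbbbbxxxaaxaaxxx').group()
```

'bbbbbxxx'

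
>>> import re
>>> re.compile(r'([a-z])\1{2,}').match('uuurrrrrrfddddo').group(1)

After group 1 captures some text, `\1` only succeeds where that same text appears again.
`re.match` won't scan ahead — the pattern has to work from the very first character.
The match spans [0:3] → 'uuu'.
Captured: group 1 = 'u'.

'u'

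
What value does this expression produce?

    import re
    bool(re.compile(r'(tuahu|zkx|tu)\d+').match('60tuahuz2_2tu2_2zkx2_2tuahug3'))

False

With `match`, the pattern is implicitly anchored at the beginning.
Here the string doesn't start with a match, so the call returns None, and `bool(None)` is False.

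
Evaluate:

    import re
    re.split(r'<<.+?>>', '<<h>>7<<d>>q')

The `?` after the quantifier makes it lazy — it takes as little as possible before letting the rest of the pattern try.
Matches to split on: at [0:5] → '<<h>>'; at [6:11] → '<<d>>'.
Each match becomes a cut point; 3 segments remain.

['', '7', 'q']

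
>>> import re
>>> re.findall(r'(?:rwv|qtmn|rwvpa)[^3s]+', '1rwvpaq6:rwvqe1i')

['rwvpaq6:rwvqe1i']

`findall` yields the raw match text (1 of them) because the pattern has no groups.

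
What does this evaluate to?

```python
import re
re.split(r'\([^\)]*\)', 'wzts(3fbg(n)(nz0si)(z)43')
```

Matches to split on: at [4:12] → '(3fbg(n)'; at [12:19] → '(nz0si)'; at [19:22] → '(z)'.
Each match becomes a cut point; 4 segments remain.

['wzts', '', '', '43']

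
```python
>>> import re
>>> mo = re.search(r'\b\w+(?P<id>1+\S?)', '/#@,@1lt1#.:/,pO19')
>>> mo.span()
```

(5, 10)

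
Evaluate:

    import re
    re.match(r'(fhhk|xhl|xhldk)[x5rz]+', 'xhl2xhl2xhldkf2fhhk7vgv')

`re.match` won't scan ahead — the pattern has to work from the very first character.
Here the string doesn't start with a match, so the call returns None.

None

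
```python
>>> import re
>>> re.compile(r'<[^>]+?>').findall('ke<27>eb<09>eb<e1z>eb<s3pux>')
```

['<27>', '<09>', '<e1z>', '<s3pux>']

Since nothing is captured, `findall` lists the 4 matched substrings directly.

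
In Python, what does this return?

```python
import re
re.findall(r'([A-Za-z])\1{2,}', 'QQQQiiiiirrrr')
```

The backreference `\1` re-matches whatever the first group consumed, character for character.
Walking the string: at [0:4] match 'QQQQ', group 1 = 'Q'; at [4:9] match 'iiiii', group 1 = 'i'; at [9:13] match 'rrrr', group 1 = 'r'.
With a single group, `findall` returns only what that group captured — 3 items.

['Q', 'i', 'r']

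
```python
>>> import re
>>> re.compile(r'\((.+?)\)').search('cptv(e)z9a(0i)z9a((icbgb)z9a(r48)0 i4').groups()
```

('e',)

The match spans [4:7] → '(e)'.
Captured: group 1 = 'e'.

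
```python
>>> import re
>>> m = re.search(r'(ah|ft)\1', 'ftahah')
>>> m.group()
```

After group 1 captures some text, `\1` only succeeds where that same text appears again.
The match spans [2:6] → 'ahah'.

'ahah'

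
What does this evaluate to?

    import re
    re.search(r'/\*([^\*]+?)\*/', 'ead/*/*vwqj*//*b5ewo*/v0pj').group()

The match spans [5:13] → '/*vwqj*/'.

'/*vwqj*/'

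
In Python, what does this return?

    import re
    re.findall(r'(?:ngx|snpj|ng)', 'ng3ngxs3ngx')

['ng', 'ngx', 'ngx']

Branches in `(...|...)` are attempted left-to-right; the first branch that allows the whole pattern to succeed is taken.
No capturing groups, so `findall` returns the 3 full match strings.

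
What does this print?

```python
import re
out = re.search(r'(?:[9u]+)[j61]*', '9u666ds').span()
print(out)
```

The pattern matches one or more of one of [9u] (non-capturing group); then zero or more of one of [j61].
`re.search` tries every starting position until one works.
The match spans [0:5] → '9u666'.

(0, 5)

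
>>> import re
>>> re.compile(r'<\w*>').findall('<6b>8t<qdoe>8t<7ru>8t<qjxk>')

No capturing groups, so `findall` returns the 4 full match strings.

['<6b>', '<qdoe>', '<7ru>', '<qjxk>']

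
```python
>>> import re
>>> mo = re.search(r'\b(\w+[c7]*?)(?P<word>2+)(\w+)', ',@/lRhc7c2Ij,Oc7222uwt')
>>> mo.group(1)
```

The pattern matches a word boundary (`\b`, zero-width); then one or more of a word character, then zero or more of one of [c7] (lazy) (captured); then one or more of a literal '2' (captured as 'word'); then one or more of a word character (captured).
Unlike `match`, `search` isn't anchored — it looks for the pattern anywhere in the string.
The match spans [3:12] → 'lRhc7c2Ij'.
Captured: group 1 = 'lRhc7c', group 2 = '2', group 3 = 'Ij'.

'lRhc7c'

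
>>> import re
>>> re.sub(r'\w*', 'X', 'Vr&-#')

'XX&X-X#X'

Pattern: zero or more of a word character.
Matches: at [0:2] → 'Vr'; at [2:2] → ''; at [3:3] → ''; at [4:4] → ''; at [5:5] → ''.
Every occurrence is swapped for 'X'.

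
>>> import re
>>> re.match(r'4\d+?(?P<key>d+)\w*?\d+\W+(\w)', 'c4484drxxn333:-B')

None

The pattern matches the literal '4', then one or more of a digit (lazy); then one or more of a literal 'd' (captured as 'key'); then zero or more of a word character (lazy), then one or more of a digit, then one or more of a non-word character; then a word character (captured).
`re.match` won't scan ahead — the pattern has to work from the very first character.
Here the pattern fails at index 0, so the call returns None.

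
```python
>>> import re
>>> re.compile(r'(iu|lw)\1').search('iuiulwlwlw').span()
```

The backreference `\1` re-matches whatever the first group consumed, character for character.
The match spans [0:4] → 'iuiu'.

(0, 4)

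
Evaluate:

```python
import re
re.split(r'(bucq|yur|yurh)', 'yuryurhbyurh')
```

Alternation isn't longest-match — the leftmost alternative that fits at this position is chosen.
Matches to split on: at [0:3] → 'yur'; at [3:6] → 'yur'; at [8:11] → 'yur'.
With a capturing group present, the delimiter's captured portion is kept in the result list.

['', 'yur', '', 'yur', 'hb', 'yur', 'h']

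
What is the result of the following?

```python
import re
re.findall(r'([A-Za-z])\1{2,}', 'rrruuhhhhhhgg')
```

`\1` is not a pattern — it's the concrete string captured by group 1, re-applied verbatim.
`findall` collects group 1 from each match (2 total).

['r', 'h']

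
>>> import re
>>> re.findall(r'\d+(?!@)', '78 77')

['78', '77']

The negative lookaround is zero-width — it rules out positions where the adjacent text would match, without consuming anything.
`findall` yields the raw match text (2 of them) because the pattern has no groups.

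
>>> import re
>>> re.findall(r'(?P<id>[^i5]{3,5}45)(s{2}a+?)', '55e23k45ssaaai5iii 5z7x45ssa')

Pattern: 3 to 5 of any character except [i5], then the literal '45' (captured as 'id'); then exactly 2 of the literal 's', then one or more of the literal 'a' (lazy) (captured).
Matches: at [2:11] match 'e23k45ssa', groups = ('e23k45', 'ssa'); at [20:28] match 'z7x45ssa', groups = ('z7x45', 'ssa').
2 groups means each result is a tuple of 2 captured strings — 2 here.

[('e23k45', 'ssa'), ('z7x45', 'ssa')]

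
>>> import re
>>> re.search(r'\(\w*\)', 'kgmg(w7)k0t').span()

The match spans [4:8] → '(w7)'.

(4, 8)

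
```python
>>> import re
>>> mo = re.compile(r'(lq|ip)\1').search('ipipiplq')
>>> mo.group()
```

'ipip'

After group 1 captures some text, `\1` only succeeds where that same text appears again.
The match spans [0:4] → 'ipip'.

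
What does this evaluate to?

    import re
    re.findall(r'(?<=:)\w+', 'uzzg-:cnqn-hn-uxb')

['cnqn']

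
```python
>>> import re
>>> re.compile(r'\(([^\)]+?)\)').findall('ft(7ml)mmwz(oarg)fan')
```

Because there's exactly one group, `findall` drops the full match and keeps group 1 from each hit.

['7ml', 'oarg']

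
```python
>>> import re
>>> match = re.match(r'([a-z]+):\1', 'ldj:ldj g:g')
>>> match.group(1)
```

The backreference `\1` re-matches whatever the first group consumed, character for character.
`re.match` only tries the pattern at the start of the string.
The match spans [0:7] → 'ldj:ldj'.
Captured: group 1 = 'ldj'.

'ldj'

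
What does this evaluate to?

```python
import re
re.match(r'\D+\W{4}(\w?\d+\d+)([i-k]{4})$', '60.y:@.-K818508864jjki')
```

`re.match` won't scan ahead — the pattern has to work from the very first character.
Here the pattern fails at index 0, so the call returns None.

None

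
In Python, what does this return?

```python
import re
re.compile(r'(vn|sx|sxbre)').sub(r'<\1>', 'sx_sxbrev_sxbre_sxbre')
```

'<sx>_<sx>brev_<sx>bre_<sx>bre'

The regex engine tests alternatives in the order written; an earlier branch that matches wins even if a later one would match more.
Each match is replaced using the text its own group 1 captured.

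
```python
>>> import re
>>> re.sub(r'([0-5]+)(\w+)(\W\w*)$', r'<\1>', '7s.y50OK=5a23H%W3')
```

'7s.y50OK=<5>'

Pattern: one or more of a character in [0-5] (captured); then one or more of a word character (captured); then a non-word character, then zero or more of a word character (captured); then anchored at the end.
Matches: at [9:17] → '5a23H%W3'.
`\1` in the replacement pulls in group 1's text for each match.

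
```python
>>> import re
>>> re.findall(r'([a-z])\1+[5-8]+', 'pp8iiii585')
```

After group 1 captures some text, `\1` only succeeds where that same text appears again.
Walking the string: at [0:3] match 'pp8', group 1 = 'p'; at [3:10] match 'iiii585', group 1 = 'i'.
Because there's exactly one group, `findall` drops the full match and keeps group 1 from each hit.

['p', 'i']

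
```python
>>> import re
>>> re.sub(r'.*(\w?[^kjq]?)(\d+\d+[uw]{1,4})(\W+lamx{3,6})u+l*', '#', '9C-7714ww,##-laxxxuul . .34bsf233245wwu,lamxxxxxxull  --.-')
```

This matches zero or more of any character; then optionally a word character, then optionally any character except [kjq] (captured); then one or more of a digit, then one or more of a digit, then 1 to 4 of one of [uw] (captured); then one or more of a non-word character, then the literal 'lam', then 3 to 6 of the literal 'x' (captured); then one or more of a literal 'u'; then zero or more of a literal 'l'.
Matches: at [0:52] → '9C-7714ww,##-laxxxuul . .34bsf233245wwu,lamxxxxxxull'.
Each match is replaced by '#'.

'#  --.-'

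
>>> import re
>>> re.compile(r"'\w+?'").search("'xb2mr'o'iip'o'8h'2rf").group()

"'xb2mr'"

`search` walks the string left to right and returns the first match it finds.
The match spans [0:7] → "'xb2mr'".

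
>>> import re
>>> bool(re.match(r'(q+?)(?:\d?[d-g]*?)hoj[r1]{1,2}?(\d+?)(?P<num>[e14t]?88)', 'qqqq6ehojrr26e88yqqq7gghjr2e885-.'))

Pattern: one or more of a literal 'q' (lazy) (captured); then optionally a digit, then zero or more of a character in [d-g] (lazy) (non-capturing group); then the literal 'hoj', then 1 to 2 of one of [r1] (lazy); then one or more of a digit (lazy) (captured); then optionally one of [e14t], then the literal '88' (captured as 'num').
`match` is anchored at position 0; if the pattern doesn't fit there, it returns None.
The match spans [0:16] → 'qqqq6ehojrr26e88'.
Captured: group 1 = 'qqqq', group 2 = '26', group 3 = 'e88'.

True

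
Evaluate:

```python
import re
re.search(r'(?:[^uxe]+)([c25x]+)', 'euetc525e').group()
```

'tc525'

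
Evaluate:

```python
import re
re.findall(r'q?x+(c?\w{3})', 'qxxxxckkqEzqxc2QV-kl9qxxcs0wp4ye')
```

The pattern matches optionally the literal 'q', then one or more of a literal 'x'; then optionally a literal 'c', then exactly 3 of a word character (captured).
Scanning left to right: at [0:9] match 'qxxxxckkq', group 1 = 'ckkq'; at [11:17] match 'qxc2QV', group 1 = 'c2QV'; at [21:28] match 'qxxcs0w', group 1 = 'cs0w'.
With a single group, `findall` returns only what that group captured — 3 items.

['ckkq', 'c2QV', 'cs0w']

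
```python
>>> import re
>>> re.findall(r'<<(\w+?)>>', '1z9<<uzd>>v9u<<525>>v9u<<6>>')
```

['uzd', '525', '6']

With a single group, `findall` returns only what that group captured — 3 items.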